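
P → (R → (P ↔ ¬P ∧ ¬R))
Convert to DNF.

¬P ∨ ¬R

P → (R → (P ↔ ¬P ∧ ¬R))
≡ ¬P ∨ (R → (P ↔ ¬P ∧ ¬R))   [eliminate →]
≡ ¬P ∨ ¬R ∨ (P ↔ ¬P ∧ ¬R)   [eliminate →]
≡ ¬P ∨ ¬R ∨ (P → ¬P ∧ ¬R) ∧ (¬P ∧ ¬R → P)   [eliminate ↔]
≡ ¬P ∨ ¬R ∨ (¬P ∨ ¬P ∧ ¬R) ∧ (¬P ∧ ¬R → P)   [eliminate →]
≡ ¬P ∨ ¬R ∨ (¬P ∨ ¬P ∧ ¬R) ∧ (¬(¬P ∧ ¬R) ∨ P)   [eliminate →]
≡ ¬P ∨ ¬R ∨ (¬P ∨ ¬P ∧ ¬R) ∧ (¬¬P ∨ ¬¬R ∨ P)   [De Morgan]
≡ ¬P ∨ ¬R ∨ (¬P ∨ ¬P ∧ ¬R) ∧ (P ∨ ¬¬R ∨ P)   [double negation]
≡ ¬P ∨ ¬R ∨ (¬P ∨ ¬P ∧ ¬R) ∧ (P ∨ R ∨ P)   [double negation]
≡ ¬P ∨ ¬R ∨ ¬P ∧ P ∨ ¬P ∧ R ∨ ¬P ∧ P ∨ ¬P ∧ ¬R ∧ P ∨ ¬P ∧ ¬R ∧ R ∨ ¬P ∧ ¬R ∧ P   [distribute ∧ over ∨]
≡ ¬P ∨ ¬R   [simplify]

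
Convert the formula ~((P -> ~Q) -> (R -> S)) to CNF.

(~P | ~Q) & R & ~S

~((P -> ~Q) -> (R -> S))
= ~(~(P -> ~Q) | (R -> S))   [eliminate ->]
= ~(~(~P | ~Q) | (R -> S))   [eliminate ->]
= ~(~(~P | ~Q) | ~R | S)   [eliminate ->]
= ~~(~P | ~Q) & ~~R & ~S   [De Morgan]
= (~P | ~Q) & ~~R & ~S   [double negation]
= (~P | ~Q) & R & ~S   [double negation]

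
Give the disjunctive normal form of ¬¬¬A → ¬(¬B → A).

¬¬¬A → ¬(¬B → A)
≡ ¬¬¬¬A ∨ ¬(¬B → A)   [eliminate →]
≡ ¬¬¬¬A ∨ ¬(¬¬B ∨ A)   [eliminate →]
≡ ¬¬A ∨ ¬(¬¬B ∨ A)   [double negation]
≡ A ∨ ¬(¬¬B ∨ A)   [double negation]
≡ A ∨ ¬¬¬B ∧ ¬A   [De Morgan]
≡ A ∨ ¬B ∧ ¬A   [double negation]

A ∨ ¬B ∧ ¬A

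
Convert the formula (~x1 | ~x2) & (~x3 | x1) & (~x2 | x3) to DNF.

(~x1 | ~x2) & (~x3 | x1) & (~x2 | x3)
= (~x1 & ~x3 & ~x2) | (~x1 & ~x3 & x3) | (~x1 & x1 & ~x2) | (~x1 & x1 & x3) | (~x2 & ~x3 & ~x2) | (~x2 & ~x3 & x3) | (~x2 & x1 & ~x2) | (~x2 & x1 & x3)   [distribute & over |]
= (~x2 & ~x3) | (~x2 & x1)   [simplify]

(~x2 & ~x3) | (~x2 & x1)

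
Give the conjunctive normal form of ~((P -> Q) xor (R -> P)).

(P | ~R) & (~P | Q)

~((P -> Q) xor (R -> P))
≡ ~(((P -> Q) | (R -> P)) & ~((P -> Q) & (R -> P)))   [expand xor]
≡ ~((~P | Q | (R -> P)) & ~((P -> Q) & (R -> P)))   [eliminate ->]
≡ ~((~P | Q | ~R | P) & ~((P -> Q) & (R -> P)))   [eliminate ->]
≡ ~((~P | Q | ~R | P) & ~((~P | Q) & (R -> P)))   [eliminate ->]
≡ ~((~P | Q | ~R | P) & ~((~P | Q) & (~R | P)))   [eliminate ->]
≡ ~(~P | Q | ~R | P) | ~~((~P | Q) & (~R | P))   [De Morgan]
≡ (~~P & ~Q & ~~R & ~P) | ~~((~P | Q) & (~R | P))   [De Morgan]
≡ (P & ~Q & ~~R & ~P) | ~~((~P | Q) & (~R | P))   [double negation]
≡ (P & ~Q & R & ~P) | ~~((~P | Q) & (~R | P))   [double negation]
≡ (P & ~Q & R & ~P) | ((~P | Q) & (~R | P))   [double negation]
≡ (P | ~P | Q) & (P | ~R | P) & (~Q | ~P | Q) & (~Q | ~R | P) & (R | ~P | Q) & (R | ~R | P) & (~P | ~P | Q) & (~P | ~R | P)   [distribute | over &]
≡ (P | ~R) & (~P | Q)   [simplify]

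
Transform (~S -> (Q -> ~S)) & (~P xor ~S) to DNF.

(~S -> (Q -> ~S)) & (~P xor ~S)
≡ (~~S | (Q -> ~S)) & (~P xor ~S)   (eliminate ->)
≡ (~~S | ~Q | ~S) & (~P xor ~S)   (eliminate ->)
≡ (~~S | ~Q | ~S) & ((~P & ~~S) | (~~P & ~S))   (expand xor)
≡ (S | ~Q | ~S) & ((~P & ~~S) | (~~P & ~S))   (double negation)
≡ (S | ~Q | ~S) & ((~P & S) | (~~P & ~S))   (double negation)
≡ (S | ~Q | ~S) & ((~P & S) | (P & ~S))   (double negation)
≡ (S & ~P & S) | (S & P & ~S) | (~Q & ~P & S) | (~Q & P & ~S) | (~S & ~P & S) | (~S & P & ~S)   (distribute & over |)
≡ (S & ~P) | (~S & P)   (simplify)

(S & ~P) | (~S & P)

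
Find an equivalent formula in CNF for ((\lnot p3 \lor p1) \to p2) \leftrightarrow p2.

\lnot p3 \lor p1 \lor p2

((\lnot p3 \lor p1) \to p2) \leftrightarrow p2
≡ (((\lnot p3 \lor p1) \to p2) \to p2) \land (p2 \to ((\lnot p3 \lor p1) \to p2))
≡ (\lnot ((\lnot p3 \lor p1) \to p2) \lor p2) \land (p2 \to ((\lnot p3 \lor p1) \to p2))
≡ (\lnot (\lnot (\lnot p3 \lor p1) \lor p2) \lor p2) \land (p2 \to ((\lnot p3 \lor p1) \to p2))
≡ (\lnot (\lnot (\lnot p3 \lor p1) \lor p2) \lor p2) \land (\lnot p2 \lor ((\lnot p3 \lor p1) \to p2))
≡ (\lnot (\lnot (\lnot p3 \lor p1) \lor p2) \lor p2) \land (\lnot p2 \lor \lnot (\lnot p3 \lor p1) \lor p2)
≡ ((\lnot \lnot (\lnot p3 \lor p1) \land \lnot p2) \lor p2) \land (\lnot p2 \lor \lnot (\lnot p3 \lor p1) \lor p2)
≡ (((\lnot p3 \lor p1) \land \lnot p2) \lor p2) \land (\lnot p2 \lor \lnot (\lnot p3 \lor p1) \lor p2)
≡ (((\lnot p3 \lor p1) \land \lnot p2) \lor p2) \land (\lnot p2 \lor (\lnot \lnot p3 \land \lnot p1) \lor p2)
≡ (((\lnot p3 \lor p1) \land \lnot p2) \lor p2) \land (\lnot p2 \lor (p3 \land \lnot p1) \lor p2)
≡ (\lnot p3 \lor p1 \lor p2) \land (\lnot p2 \lor p2) \land (\lnot p2 \lor p3 \lor p2) \land (\lnot p2 \lor \lnot p1 \lor p2)
≡ \lnot p3 \lor p1 \lor p2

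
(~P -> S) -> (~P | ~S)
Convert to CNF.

(~P -> S) -> (~P | ~S)
≡ ~(~P -> S) | ~P | ~S   (eliminate ->)
≡ ~(~~P | S) | ~P | ~S   (eliminate ->)
≡ (~~~P & ~S) | ~P | ~S   (De Morgan)
≡ (~P & ~S) | ~P | ~S   (double negation)
≡ (~P | ~P | ~S) & (~S | ~P | ~S)   (distribute | over &)
≡ ~P | ~S   (simplify)

~P | ~S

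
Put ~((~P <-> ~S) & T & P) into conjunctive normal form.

~P | ~S | ~T

~((~P <-> ~S) & T & P)
≡ ~((~P -> ~S) & (~S -> ~P) & T & P)
≡ ~((~~P | ~S) & (~S -> ~P) & T & P)
≡ ~((~~P | ~S) & (~~S | ~P) & T & P)
≡ ~(~~P | ~S) | ~(~~S | ~P) | ~T | ~P
≡ (~~~P & ~~S) | ~(~~S | ~P) | ~T | ~P
≡ (~P & ~~S) | ~(~~S | ~P) | ~T | ~P
≡ (~P & S) | ~(~~S | ~P) | ~T | ~P
≡ (~P & S) | (~~~S & ~~P) | ~T | ~P
≡ (~P & S) | (~S & ~~P) | ~T | ~P
≡ (~P & S) | (~S & P) | ~T | ~P
≡ (~P | ~S | ~T | ~P) & (~P | P | ~T | ~P) & (S | ~S | ~T | ~P) & (S | P | ~T | ~P)
≡ ~P | ~S | ~T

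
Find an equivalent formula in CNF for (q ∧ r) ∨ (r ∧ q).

(q ∧ r) ∨ (r ∧ q)
≡ (q ∨ r) ∧ (q ∨ q) ∧ (r ∨ r) ∧ (r ∨ q)   [distribute ∨ over ∧]
≡ q ∧ r   [simplify]

q ∧ r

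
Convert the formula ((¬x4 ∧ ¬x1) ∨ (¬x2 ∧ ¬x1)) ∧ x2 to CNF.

(¬x4 ∨ ¬x2) ∧ ¬x1 ∧ x2

((¬x4 ∧ ¬x1) ∨ (¬x2 ∧ ¬x1)) ∧ x2
⇔ (¬x4 ∨ ¬x2) ∧ (¬x4 ∨ ¬x1) ∧ (¬x1 ∨ ¬x2) ∧ (¬x1 ∨ ¬x1) ∧ x2   [distribute ∨ over ∧]
⇔ (¬x4 ∨ ¬x2) ∧ ¬x1 ∧ x2   [simplify]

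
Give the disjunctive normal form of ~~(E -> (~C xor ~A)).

~~(E -> (~C xor ~A))
≡ ~~(~E | (~C xor ~A))   — eliminate ->
≡ ~~(~E | (~C & ~~A) | (~~C & ~A))   — expand xor
≡ ~E | (~C & ~~A) | (~~C & ~A)   — double negation
≡ ~E | (~C & A) | (~~C & ~A)   — double negation
≡ ~E | (~C & A) | (C & ~A)   — double negation

~E | (~C & A) | (C & ~A)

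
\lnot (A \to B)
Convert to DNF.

A \land \lnot B

\lnot (A \to B)
= \lnot (\lnot A \lor B)   — eliminate \to
= \lnot \lnot A \land \lnot B   — De Morgan
= A \land \lnot B   — double negation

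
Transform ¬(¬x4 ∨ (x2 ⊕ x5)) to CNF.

¬(¬x4 ∨ (x2 ⊕ x5))
≡ ¬(¬x4 ∨ ((x2 ∨ x5) ∧ ¬(x2 ∧ x5)))   [expand ⊕]
≡ ¬¬x4 ∧ ¬((x2 ∨ x5) ∧ ¬(x2 ∧ x5))   [De Morgan]
≡ x4 ∧ ¬((x2 ∨ x5) ∧ ¬(x2 ∧ x5))   [double negation]
≡ x4 ∧ (¬(x2 ∨ x5) ∨ ¬¬(x2 ∧ x5))   [De Morgan]
≡ x4 ∧ ((¬x2 ∧ ¬x5) ∨ ¬¬(x2 ∧ x5))   [De Morgan]
≡ x4 ∧ ((¬x2 ∧ ¬x5) ∨ (x2 ∧ x5))   [double negation]
≡ x4 ∧ (¬x2 ∨ x2) ∧ (¬x2 ∨ x5) ∧ (¬x5 ∨ x2) ∧ (¬x5 ∨ x5)   [distribute ∨ over ∧]
≡ x4 ∧ (¬x2 ∨ x5) ∧ (¬x5 ∨ x2)   [simplify]

x4 ∧ (¬x2 ∨ x5) ∧ (¬x5 ∨ x2)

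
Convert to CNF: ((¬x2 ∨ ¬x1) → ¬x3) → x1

((¬x2 ∨ ¬x1) → ¬x3) → x1
= ¬((¬x2 ∨ ¬x1) → ¬x3) ∨ x1   [eliminate →]
= ¬(¬(¬x2 ∨ ¬x1) ∨ ¬x3) ∨ x1   [eliminate →]
= (¬¬(¬x2 ∨ ¬x1) ∧ ¬¬x3) ∨ x1   [De Morgan]
= ((¬x2 ∨ ¬x1) ∧ ¬¬x3) ∨ x1   [double negation]
= ((¬x2 ∨ ¬x1) ∧ x3) ∨ x1   [double negation]
= (¬x2 ∨ ¬x1 ∨ x1) ∧ (x3 ∨ x1)   [distribute ∨ over ∧]
= x3 ∨ x1   [simplify]

x3 ∨ x1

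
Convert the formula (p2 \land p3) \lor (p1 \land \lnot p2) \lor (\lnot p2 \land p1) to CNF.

(p2 \land p3) \lor (p1 \land \lnot p2) \lor (\lnot p2 \land p1)
≡ (p2 \lor p1 \lor \lnot p2) \land (p2 \lor p1 \lor p1) \land (p2 \lor \lnot p2 \lor \lnot p2) \land (p2 \lor \lnot p2 \lor p1) \land (p3 \lor p1 \lor \lnot p2) \land (p3 \lor p1 \lor p1) \land (p3 \lor \lnot p2 \lor \lnot p2) \land (p3 \lor \lnot p2 \lor p1)   [distribute \lor over \land]
≡ (p2 \lor p1) \land (p3 \lor p1) \land (p3 \lor \lnot p2)   [simplify]

(p2 \lor p1) \land (p3 \lor p1) \land (p3 \lor \lnot p2)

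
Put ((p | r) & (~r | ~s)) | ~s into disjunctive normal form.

((p | r) & (~r | ~s)) | ~s
≡ (p & ~r) | (p & ~s) | (r & ~r) | (r & ~s) | ~s   [distribute & over |]
≡ (p & ~r) | ~s   [simplify]

(p & ~r) | ~s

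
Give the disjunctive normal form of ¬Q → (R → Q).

¬Q → (R → Q)
≡ ¬¬Q ∨ (R → Q)   [eliminate →]
≡ ¬¬Q ∨ ¬R ∨ Q   [eliminate →]
≡ Q ∨ ¬R ∨ Q   [double negation]
≡ Q ∨ ¬R   [simplify]

Q ∨ ¬R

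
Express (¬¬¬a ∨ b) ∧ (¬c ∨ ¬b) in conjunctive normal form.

(¬¬¬a ∨ b) ∧ (¬c ∨ ¬b)
≡ (¬a ∨ b) ∧ (¬c ∨ ¬b)   — double negation

(¬a ∨ b) ∧ (¬c ∨ ¬b)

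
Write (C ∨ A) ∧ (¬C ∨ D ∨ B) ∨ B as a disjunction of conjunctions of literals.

C ∧ D ∨ A ∧ ¬C ∨ A ∧ D ∨ B

(C ∨ A) ∧ (¬C ∨ D ∨ B) ∨ B
⇔ C ∧ ¬C ∨ C ∧ D ∨ C ∧ B ∨ A ∧ ¬C ∨ A ∧ D ∨ A ∧ B ∨ B   [distribute ∧ over ∨]
⇔ C ∧ D ∨ A ∧ ¬C ∨ A ∧ D ∨ B   [simplify]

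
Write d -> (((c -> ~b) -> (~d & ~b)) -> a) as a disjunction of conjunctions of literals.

~d | (~c & d) | (~c & b) | (~b & d) | a

d -> (((c -> ~b) -> (~d & ~b)) -> a)
⇔ ~d | (((c -> ~b) -> (~d & ~b)) -> a)   (eliminate ->)
⇔ ~d | ~((c -> ~b) -> (~d & ~b)) | a   (eliminate ->)
⇔ ~d | ~(~(c -> ~b) | (~d & ~b)) | a   (eliminate ->)
⇔ ~d | ~(~(~c | ~b) | (~d & ~b)) | a   (eliminate ->)
⇔ ~d | (~~(~c | ~b) & ~(~d & ~b)) | a   (De Morgan)
⇔ ~d | ((~c | ~b) & ~(~d & ~b)) | a   (double negation)
⇔ ~d | ((~c | ~b) & (~~d | ~~b)) | a   (De Morgan)
⇔ ~d | ((~c | ~b) & (d | ~~b)) | a   (double negation)
⇔ ~d | ((~c | ~b) & (d | b)) | a   (double negation)
⇔ ~d | (~c & d) | (~c & b) | (~b & d) | (~b & b) | a   (distribute & over |)
⇔ ~d | (~c & d) | (~c & b) | (~b & d) | a   (simplify)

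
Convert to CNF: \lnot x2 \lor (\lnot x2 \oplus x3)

\lnot x2 \lor x3

\lnot x2 \lor (\lnot x2 \oplus x3)
≡ \lnot x2 \lor ((\lnot x2 \lor x3) \land \lnot (\lnot x2 \land x3))   (expand \oplus)
≡ \lnot x2 \lor ((\lnot x2 \lor x3) \land (\lnot \lnot x2 \lor \lnot x3))   (De Morgan)
≡ \lnot x2 \lor ((\lnot x2 \lor x3) \land (x2 \lor \lnot x3))   (double negation)
≡ (\lnot x2 \lor \lnot x2 \lor x3) \land (\lnot x2 \lor x2 \lor \lnot x3)   (distribute \lor over \land)
≡ \lnot x2 \lor x3   (simplify)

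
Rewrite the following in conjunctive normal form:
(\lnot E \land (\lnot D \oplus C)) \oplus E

(\lnot D \lor C \lor E) \land (D \lor \lnot C \lor E)

(\lnot E \land (\lnot D \oplus C)) \oplus E
≡ ((\lnot E \land (\lnot D \oplus C)) \lor E) \land \lnot (\lnot E \land (\lnot D \oplus C) \land E)   [expand \oplus]
≡ ((\lnot E \land (\lnot D \lor C) \land \lnot (\lnot D \land C)) \lor E) \land \lnot (\lnot E \land (\lnot D \oplus C) \land E)   [expand \oplus]
≡ ((\lnot E \land (\lnot D \lor C) \land \lnot (\lnot D \land C)) \lor E) \land \lnot (\lnot E \land (\lnot D \lor C) \land \lnot (\lnot D \land C) \land E)   [expand \oplus]
≡ ((\lnot E \land (\lnot D \lor C) \land (\lnot \lnot D \lor \lnot C)) \lor E) \land \lnot (\lnot E \land (\lnot D \lor C) \land \lnot (\lnot D \land C) \land E)   [De Morgan]
≡ ((\lnot E \land (\lnot D \lor C) \land (D \lor \lnot C)) \lor E) \land \lnot (\lnot E \land (\lnot D \lor C) \land \lnot (\lnot D \land C) \land E)   [double negation]
≡ ((\lnot E \land (\lnot D \lor C) \land (D \lor \lnot C)) \lor E) \land (\lnot \lnot E \lor \lnot (\lnot D \lor C) \lor \lnot \lnot (\lnot D \land C) \lor \lnot E)   [De Morgan]
≡ ((\lnot E \land (\lnot D \lor C) \land (D \lor \lnot C)) \lor E) \land (E \lor \lnot (\lnot D \lor C) \lor \lnot \lnot (\lnot D \land C) \lor \lnot E)   [double negation]
≡ ((\lnot E \land (\lnot D \lor C) \land (D \lor \lnot C)) \lor E) \land (E \lor (\lnot \lnot D \land \lnot C) \lor \lnot \lnot (\lnot D \land C) \lor \lnot E)   [De Morgan]
≡ ((\lnot E \land (\lnot D \lor C) \land (D \lor \lnot C)) \lor E) \land (E \lor (D \land \lnot C) \lor \lnot \lnot (\lnot D \land C) \lor \lnot E)   [double negation]
≡ ((\lnot E \land (\lnot D \lor C) \land (D \lor \lnot C)) \lor E) \land (E \lor (D \land \lnot C) \lor (\lnot D \land C) \lor \lnot E)   [double negation]
≡ (\lnot E \lor E) \land (\lnot D \lor C \lor E) \land (D \lor \lnot C \lor E) \land (E \lor D \lor \lnot D \lor \lnot E) \land (E \lor D \lor C \lor \lnot E) \land (E \lor \lnot C \lor \lnot D \lor \lnot E) \land (E \lor \lnot C \lor C \lor \lnot E)   [distribute \lor over \land]
≡ (\lnot D \lor C \lor E) \land (D \lor \lnot C \lor E)   [simplify]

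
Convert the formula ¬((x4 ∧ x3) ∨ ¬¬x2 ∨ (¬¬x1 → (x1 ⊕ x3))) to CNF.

(¬x4 ∨ ¬x3) ∧ ¬x2 ∧ x1 ∧ (¬x1 ∨ x3)

¬((x4 ∧ x3) ∨ ¬¬x2 ∨ (¬¬x1 → (x1 ⊕ x3)))
⇔ ¬((x4 ∧ x3) ∨ ¬¬x2 ∨ ¬¬¬x1 ∨ (x1 ⊕ x3))   [eliminate →]
⇔ ¬((x4 ∧ x3) ∨ ¬¬x2 ∨ ¬¬¬x1 ∨ ((x1 ∨ x3) ∧ ¬(x1 ∧ x3)))   [expand ⊕]
⇔ ¬(x4 ∧ x3) ∧ ¬¬¬x2 ∧ ¬¬¬¬x1 ∧ ¬((x1 ∨ x3) ∧ ¬(x1 ∧ x3))   [De Morgan]
⇔ (¬x4 ∨ ¬x3) ∧ ¬¬¬x2 ∧ ¬¬¬¬x1 ∧ ¬((x1 ∨ x3) ∧ ¬(x1 ∧ x3))   [De Morgan]
⇔ (¬x4 ∨ ¬x3) ∧ ¬x2 ∧ ¬¬¬¬x1 ∧ ¬((x1 ∨ x3) ∧ ¬(x1 ∧ x3))   [double negation]
⇔ (¬x4 ∨ ¬x3) ∧ ¬x2 ∧ ¬¬x1 ∧ ¬((x1 ∨ x3) ∧ ¬(x1 ∧ x3))   [double negation]
⇔ (¬x4 ∨ ¬x3) ∧ ¬x2 ∧ x1 ∧ ¬((x1 ∨ x3) ∧ ¬(x1 ∧ x3))   [double negation]
⇔ (¬x4 ∨ ¬x3) ∧ ¬x2 ∧ x1 ∧ (¬(x1 ∨ x3) ∨ ¬¬(x1 ∧ x3))   [De Morgan]
⇔ (¬x4 ∨ ¬x3) ∧ ¬x2 ∧ x1 ∧ ((¬x1 ∧ ¬x3) ∨ ¬¬(x1 ∧ x3))   [De Morgan]
⇔ (¬x4 ∨ ¬x3) ∧ ¬x2 ∧ x1 ∧ ((¬x1 ∧ ¬x3) ∨ (x1 ∧ x3))   [double negation]
⇔ (¬x4 ∨ ¬x3) ∧ ¬x2 ∧ x1 ∧ (¬x1 ∨ x1) ∧ (¬x1 ∨ x3) ∧ (¬x3 ∨ x1) ∧ (¬x3 ∨ x3)   [distribute ∨ over ∧]
⇔ (¬x4 ∨ ¬x3) ∧ ¬x2 ∧ x1 ∧ (¬x1 ∨ x3)   [simplify]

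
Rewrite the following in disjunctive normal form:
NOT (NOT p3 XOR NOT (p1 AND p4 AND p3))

NOT (NOT p3 XOR NOT (p1 AND p4 AND p3))
= NOT ((NOT p3 AND NOT NOT (p1 AND p4 AND p3)) OR (NOT NOT p3 AND NOT (p1 AND p4 AND p3)))   — expand XOR
= NOT (NOT p3 AND NOT NOT (p1 AND p4 AND p3)) AND NOT (NOT NOT p3 AND NOT (p1 AND p4 AND p3))   — De Morgan
= (NOT NOT p3 OR NOT NOT NOT (p1 AND p4 AND p3)) AND NOT (NOT NOT p3 AND NOT (p1 AND p4 AND p3))   — De Morgan
= (p3 OR NOT NOT NOT (p1 AND p4 AND p3)) AND NOT (NOT NOT p3 AND NOT (p1 AND p4 AND p3))   — double negation
= (p3 OR NOT (p1 AND p4 AND p3)) AND NOT (NOT NOT p3 AND NOT (p1 AND p4 AND p3))   — double negation
= (p3 OR NOT p1 OR NOT p4 OR NOT p3) AND NOT (NOT NOT p3 AND NOT (p1 AND p4 AND p3))   — De Morgan
= (p3 OR NOT p1 OR NOT p4 OR NOT p3) AND (NOT NOT NOT p3 OR NOT NOT (p1 AND p4 AND p3))   — De Morgan
= (p3 OR NOT p1 OR NOT p4 OR NOT p3) AND (NOT p3 OR NOT NOT (p1 AND p4 AND p3))   — double negation
= (p3 OR NOT p1 OR NOT p4 OR NOT p3) AND (NOT p3 OR (p1 AND p4 AND p3))   — double negation
= (p3 AND NOT p3) OR (p3 AND p1 AND p4 AND p3) OR (NOT p1 AND NOT p3) OR (NOT p1 AND p1 AND p4 AND p3) OR (NOT p4 AND NOT p3) OR (NOT p4 AND p1 AND p4 AND p3) OR (NOT p3 AND NOT p3) OR (NOT p3 AND p1 AND p4 AND p3)   — distribute AND over OR
= (p3 AND p1 AND p4) OR NOT p3   — simplify

(p3 AND p1 AND p4) OR NOT p3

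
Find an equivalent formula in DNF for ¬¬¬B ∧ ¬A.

¬¬¬B ∧ ¬A
≡ ¬B ∧ ¬A   — double negation

¬B ∧ ¬A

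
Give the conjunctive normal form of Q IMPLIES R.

Q IMPLIES R
≡ NOT Q OR R   — eliminate IMPLIES

NOT Q OR R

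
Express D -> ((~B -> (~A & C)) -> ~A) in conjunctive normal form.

~D | ~B | ~A

D -> ((~B -> (~A & C)) -> ~A)
⇔ ~D | ((~B -> (~A & C)) -> ~A)   [eliminate ->]
⇔ ~D | ~(~B -> (~A & C)) | ~A   [eliminate ->]
⇔ ~D | ~(~~B | (~A & C)) | ~A   [eliminate ->]
⇔ ~D | (~~~B & ~(~A & C)) | ~A   [De Morgan]
⇔ ~D | (~B & ~(~A & C)) | ~A   [double negation]
⇔ ~D | (~B & (~~A | ~C)) | ~A   [De Morgan]
⇔ ~D | (~B & (A | ~C)) | ~A   [double negation]
⇔ (~D | ~B | ~A) & (~D | A | ~C | ~A)   [distribute | over &]
⇔ ~D | ~B | ~A   [simplify]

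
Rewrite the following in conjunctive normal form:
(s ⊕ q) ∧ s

(¬s ∨ ¬q) ∧ s

(s ⊕ q) ∧ s
⇔ (s ∨ q) ∧ ¬(s ∧ q) ∧ s
⇔ (s ∨ q) ∧ (¬s ∨ ¬q) ∧ s
⇔ (¬s ∨ ¬q) ∧ s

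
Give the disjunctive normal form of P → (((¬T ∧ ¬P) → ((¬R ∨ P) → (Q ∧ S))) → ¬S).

P → (((¬T ∧ ¬P) → ((¬R ∨ P) → (Q ∧ S))) → ¬S)
⇔ ¬P ∨ (((¬T ∧ ¬P) → ((¬R ∨ P) → (Q ∧ S))) → ¬S)
⇔ ¬P ∨ ¬((¬T ∧ ¬P) → ((¬R ∨ P) → (Q ∧ S))) ∨ ¬S
⇔ ¬P ∨ ¬(¬(¬T ∧ ¬P) ∨ ((¬R ∨ P) → (Q ∧ S))) ∨ ¬S
⇔ ¬P ∨ ¬(¬(¬T ∧ ¬P) ∨ ¬(¬R ∨ P) ∨ (Q ∧ S)) ∨ ¬S
⇔ ¬P ∨ (¬¬(¬T ∧ ¬P) ∧ ¬¬(¬R ∨ P) ∧ ¬(Q ∧ S)) ∨ ¬S
⇔ ¬P ∨ (¬T ∧ ¬P ∧ ¬¬(¬R ∨ P) ∧ ¬(Q ∧ S)) ∨ ¬S
⇔ ¬P ∨ (¬T ∧ ¬P ∧ (¬R ∨ P) ∧ ¬(Q ∧ S)) ∨ ¬S
⇔ ¬P ∨ (¬T ∧ ¬P ∧ (¬R ∨ P) ∧ (¬Q ∨ ¬S)) ∨ ¬S
⇔ ¬P ∨ (¬T ∧ ¬P ∧ ¬R ∧ ¬Q) ∨ (¬T ∧ ¬P ∧ ¬R ∧ ¬S) ∨ (¬T ∧ ¬P ∧ P ∧ ¬Q) ∨ (¬T ∧ ¬P ∧ P ∧ ¬S) ∨ ¬S
⇔ ¬P ∨ ¬S

¬P ∨ ¬S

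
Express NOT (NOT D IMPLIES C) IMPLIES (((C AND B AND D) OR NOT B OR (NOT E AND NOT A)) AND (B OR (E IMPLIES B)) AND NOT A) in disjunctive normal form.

D OR C OR (NOT E AND NOT A)

NOT (NOT D IMPLIES C) IMPLIES (((C AND B AND D) OR NOT B OR (NOT E AND NOT A)) AND (B OR (E IMPLIES B)) AND NOT A)
≡ NOT NOT (NOT D IMPLIES C) OR (((C AND B AND D) OR NOT B OR (NOT E AND NOT A)) AND (B OR (E IMPLIES B)) AND NOT A)
≡ NOT NOT (NOT NOT D OR C) OR (((C AND B AND D) OR NOT B OR (NOT E AND NOT A)) AND (B OR (E IMPLIES B)) AND NOT A)
≡ NOT NOT (NOT NOT D OR C) OR (((C AND B AND D) OR NOT B OR (NOT E AND NOT A)) AND (B OR NOT E OR B) AND NOT A)
≡ NOT NOT D OR C OR (((C AND B AND D) OR NOT B OR (NOT E AND NOT A)) AND (B OR NOT E OR B) AND NOT A)
≡ D OR C OR (((C AND B AND D) OR NOT B OR (NOT E AND NOT A)) AND (B OR NOT E OR B) AND NOT A)
≡ D OR C OR (C AND B AND D AND B AND NOT A) OR (C AND B AND D AND NOT E AND NOT A) OR (C AND B AND D AND B AND NOT A) OR (NOT B AND B AND NOT A) OR (NOT B AND NOT E AND NOT A) OR (NOT B AND B AND NOT A) OR (NOT E AND NOT A AND B AND NOT A) OR (NOT E AND NOT A AND NOT E AND NOT A) OR (NOT E AND NOT A AND B AND NOT A)
≡ D OR C OR (NOT E AND NOT A)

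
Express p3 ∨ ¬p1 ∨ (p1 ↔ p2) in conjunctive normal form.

p3 ∨ ¬p1 ∨ (p1 ↔ p2)
≡ p3 ∨ ¬p1 ∨ ((p1 → p2) ∧ (p2 → p1))   [eliminate ↔]
≡ p3 ∨ ¬p1 ∨ ((¬p1 ∨ p2) ∧ (p2 → p1))   [eliminate →]
≡ p3 ∨ ¬p1 ∨ ((¬p1 ∨ p2) ∧ (¬p2 ∨ p1))   [eliminate →]
≡ (p3 ∨ ¬p1 ∨ ¬p1 ∨ p2) ∧ (p3 ∨ ¬p1 ∨ ¬p2 ∨ p1)   [distribute ∨ over ∧]
≡ p3 ∨ ¬p1 ∨ p2   [simplify]

p3 ∨ ¬p1 ∨ p2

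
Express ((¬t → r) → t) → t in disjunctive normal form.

(r ∧ ¬t) ∨ t

((¬t → r) → t) → t
⇔ ¬((¬t → r) → t) ∨ t   — eliminate →
⇔ ¬(¬(¬t → r) ∨ t) ∨ t   — eliminate →
⇔ ¬(¬(¬¬t ∨ r) ∨ t) ∨ t   — eliminate →
⇔ (¬¬(¬¬t ∨ r) ∧ ¬t) ∨ t   — De Morgan
⇔ ((¬¬t ∨ r) ∧ ¬t) ∨ t   — double negation
⇔ ((t ∨ r) ∧ ¬t) ∨ t   — double negation
⇔ (t ∧ ¬t) ∨ (r ∧ ¬t) ∨ t   — distribute ∧ over ∨
⇔ (r ∧ ¬t) ∨ t   — simplify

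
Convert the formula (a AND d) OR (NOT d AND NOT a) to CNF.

(a OR NOT d) AND (d OR NOT a)

(a AND d) OR (NOT d AND NOT a)
⇔ (a OR NOT d) AND (a OR NOT a) AND (d OR NOT d) AND (d OR NOT a)   — distribute OR over AND
⇔ (a OR NOT d) AND (d OR NOT a)   — simplify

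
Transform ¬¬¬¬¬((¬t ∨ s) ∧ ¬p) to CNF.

¬¬¬¬¬((¬t ∨ s) ∧ ¬p)
≡ ¬¬¬((¬t ∨ s) ∧ ¬p)
≡ ¬((¬t ∨ s) ∧ ¬p)
≡ ¬(¬t ∨ s) ∨ ¬¬p
≡ (¬¬t ∧ ¬s) ∨ ¬¬p
≡ (t ∧ ¬s) ∨ ¬¬p
≡ (t ∧ ¬s) ∨ p
≡ (t ∨ p) ∧ (¬s ∨ p)

(t ∨ p) ∧ (¬s ∨ p)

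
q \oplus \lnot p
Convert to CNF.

(q \lor \lnot p) \land (\lnot q \lor p)

q \oplus \lnot p
≡ (q \lor \lnot p) \land \lnot (q \land \lnot p)   (expand \oplus)
≡ (q \lor \lnot p) \land (\lnot q \lor \lnot \lnot p)   (De Morgan)
≡ (q \lor \lnot p) \land (\lnot q \lor p)   (double negation)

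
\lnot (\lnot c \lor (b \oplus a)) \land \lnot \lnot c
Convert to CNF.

\lnot (\lnot c \lor (b \oplus a)) \land \lnot \lnot c
= \lnot (\lnot c \lor ((b \lor a) \land \lnot (b \land a))) \land \lnot \lnot c   — expand \oplus
= \lnot \lnot c \land \lnot ((b \lor a) \land \lnot (b \land a)) \land \lnot \lnot c   — De Morgan
= c \land \lnot ((b \lor a) \land \lnot (b \land a)) \land \lnot \lnot c   — double negation
= c \land (\lnot (b \lor a) \lor \lnot \lnot (b \land a)) \land \lnot \lnot c   — De Morgan
= c \land ((\lnot b \land \lnot a) \lor \lnot \lnot (b \land a)) \land \lnot \lnot c   — De Morgan
= c \land ((\lnot b \land \lnot a) \lor (b \land a)) \land \lnot \lnot c   — double negation
= c \land ((\lnot b \land \lnot a) \lor (b \land a)) \land c   — double negation
= c \land (\lnot b \lor b) \land (\lnot b \lor a) \land (\lnot a \lor b) \land (\lnot a \lor a) \land c   — distribute \lor over \land
= c \land (\lnot b \lor a) \land (\lnot a \lor b)   — simplify

c \land (\lnot b \lor a) \land (\lnot a \lor b)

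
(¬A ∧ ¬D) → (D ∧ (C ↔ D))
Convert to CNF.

(¬A ∧ ¬D) → (D ∧ (C ↔ D))
≡ ¬(¬A ∧ ¬D) ∨ (D ∧ (C ↔ D))
≡ ¬(¬A ∧ ¬D) ∨ (D ∧ (C → D) ∧ (D → C))
≡ ¬(¬A ∧ ¬D) ∨ (D ∧ (¬C ∨ D) ∧ (D → C))
≡ ¬(¬A ∧ ¬D) ∨ (D ∧ (¬C ∨ D) ∧ (¬D ∨ C))
≡ ¬¬A ∨ ¬¬D ∨ (D ∧ (¬C ∨ D) ∧ (¬D ∨ C))
≡ A ∨ ¬¬D ∨ (D ∧ (¬C ∨ D) ∧ (¬D ∨ C))
≡ A ∨ D ∨ (D ∧ (¬C ∨ D) ∧ (¬D ∨ C))
≡ (A ∨ D ∨ D) ∧ (A ∨ D ∨ ¬C ∨ D) ∧ (A ∨ D ∨ ¬D ∨ C)
≡ A ∨ D

A ∨ D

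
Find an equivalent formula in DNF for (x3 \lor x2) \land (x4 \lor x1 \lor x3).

(x3 \lor x2) \land (x4 \lor x1 \lor x3)
= (x3 \land x4) \lor (x3 \land x1) \lor (x3 \land x3) \lor (x2 \land x4) \lor (x2 \land x1) \lor (x2 \land x3)
= x3 \lor (x2 \land x4) \lor (x2 \land x1)

x3 \lor (x2 \land x4) \lor (x2 \land x1)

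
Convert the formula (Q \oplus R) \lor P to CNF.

(Q \oplus R) \lor P
= ((Q \lor R) \land \lnot (Q \land R)) \lor P   — expand \oplus
= ((Q \lor R) \land (\lnot Q \lor \lnot R)) \lor P   — De Morgan
= (Q \lor R \lor P) \land (\lnot Q \lor \lnot R \lor P)   — distribute \lor over \land

(Q \lor R \lor P) \land (\lnot Q \lor \lnot R \lor P)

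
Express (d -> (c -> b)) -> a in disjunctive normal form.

(d -> (c -> b)) -> a
≡ ~(d -> (c -> b)) | a   [eliminate ->]
≡ ~(~d | (c -> b)) | a   [eliminate ->]
≡ ~(~d | ~c | b) | a   [eliminate ->]
≡ (~~d & ~~c & ~b) | a   [De Morgan]
≡ (d & ~~c & ~b) | a   [double negation]
≡ (d & c & ~b) | a   [double negation]

(d & c & ~b) | a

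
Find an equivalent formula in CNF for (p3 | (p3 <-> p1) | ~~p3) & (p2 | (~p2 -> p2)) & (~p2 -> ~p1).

(p3 | (p3 <-> p1) | ~~p3) & (p2 | (~p2 -> p2)) & (~p2 -> ~p1)
⇔ (p3 | ((p3 -> p1) & (p1 -> p3)) | ~~p3) & (p2 | (~p2 -> p2)) & (~p2 -> ~p1)   — eliminate <->
⇔ (p3 | ((~p3 | p1) & (p1 -> p3)) | ~~p3) & (p2 | (~p2 -> p2)) & (~p2 -> ~p1)   — eliminate ->
⇔ (p3 | ((~p3 | p1) & (~p1 | p3)) | ~~p3) & (p2 | (~p2 -> p2)) & (~p2 -> ~p1)   — eliminate ->
⇔ (p3 | ((~p3 | p1) & (~p1 | p3)) | ~~p3) & (p2 | ~~p2 | p2) & (~p2 -> ~p1)   — eliminate ->
⇔ (p3 | ((~p3 | p1) & (~p1 | p3)) | ~~p3) & (p2 | ~~p2 | p2) & (~~p2 | ~p1)   — eliminate ->
⇔ (p3 | ((~p3 | p1) & (~p1 | p3)) | p3) & (p2 | ~~p2 | p2) & (~~p2 | ~p1)   — double negation
⇔ (p3 | ((~p3 | p1) & (~p1 | p3)) | p3) & (p2 | p2 | p2) & (~~p2 | ~p1)   — double negation
⇔ (p3 | ((~p3 | p1) & (~p1 | p3)) | p3) & (p2 | p2 | p2) & (p2 | ~p1)   — double negation
⇔ (p3 | ~p3 | p1 | p3) & (p3 | ~p1 | p3 | p3) & (p2 | p2 | p2) & (p2 | ~p1)   — distribute | over &
⇔ (p3 | ~p1) & p2   — simplify

(p3 | ~p1) & p2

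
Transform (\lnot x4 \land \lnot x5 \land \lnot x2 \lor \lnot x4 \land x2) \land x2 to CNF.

\lnot x4 \land x2

(\lnot x4 \land \lnot x5 \land \lnot x2 \lor \lnot x4 \land x2) \land x2
≡ (\lnot x4 \lor \lnot x4) \land (\lnot x4 \lor x2) \land (\lnot x5 \lor \lnot x4) \land (\lnot x5 \lor x2) \land (\lnot x2 \lor \lnot x4) \land (\lnot x2 \lor x2) \land x2   — distribute \lor over \land
≡ \lnot x4 \land x2   — simplify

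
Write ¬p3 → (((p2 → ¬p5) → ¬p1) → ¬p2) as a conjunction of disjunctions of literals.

¬p3 → (((p2 → ¬p5) → ¬p1) → ¬p2)
⇔ ¬¬p3 ∨ (((p2 → ¬p5) → ¬p1) → ¬p2)   — eliminate →
⇔ ¬¬p3 ∨ ¬((p2 → ¬p5) → ¬p1) ∨ ¬p2   — eliminate →
⇔ ¬¬p3 ∨ ¬(¬(p2 → ¬p5) ∨ ¬p1) ∨ ¬p2   — eliminate →
⇔ ¬¬p3 ∨ ¬(¬(¬p2 ∨ ¬p5) ∨ ¬p1) ∨ ¬p2   — eliminate →
⇔ p3 ∨ ¬(¬(¬p2 ∨ ¬p5) ∨ ¬p1) ∨ ¬p2   — double negation
⇔ p3 ∨ (¬¬(¬p2 ∨ ¬p5) ∧ ¬¬p1) ∨ ¬p2   — De Morgan
⇔ p3 ∨ ((¬p2 ∨ ¬p5) ∧ ¬¬p1) ∨ ¬p2   — double negation
⇔ p3 ∨ ((¬p2 ∨ ¬p5) ∧ p1) ∨ ¬p2   — double negation
⇔ (p3 ∨ ¬p2 ∨ ¬p5 ∨ ¬p2) ∧ (p3 ∨ p1 ∨ ¬p2)   — distribute ∨ over ∧
⇔ (p3 ∨ ¬p2 ∨ ¬p5) ∧ (p3 ∨ p1 ∨ ¬p2)   — simplify

(p3 ∨ ¬p2 ∨ ¬p5) ∧ (p3 ∨ p1 ∨ ¬p2)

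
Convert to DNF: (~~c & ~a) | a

(c & ~a) | a

(~~c & ~a) | a
⇔ (c & ~a) | a   [double negation]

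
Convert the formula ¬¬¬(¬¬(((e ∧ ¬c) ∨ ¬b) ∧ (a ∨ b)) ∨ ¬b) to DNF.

(¬e ∧ b) ∨ (c ∧ b)

¬¬¬(¬¬(((e ∧ ¬c) ∨ ¬b) ∧ (a ∨ b)) ∨ ¬b)
⇔ ¬(¬¬(((e ∧ ¬c) ∨ ¬b) ∧ (a ∨ b)) ∨ ¬b)   [double negation]
⇔ ¬¬¬(((e ∧ ¬c) ∨ ¬b) ∧ (a ∨ b)) ∧ ¬¬b   [De Morgan]
⇔ ¬(((e ∧ ¬c) ∨ ¬b) ∧ (a ∨ b)) ∧ ¬¬b   [double negation]
⇔ (¬((e ∧ ¬c) ∨ ¬b) ∨ ¬(a ∨ b)) ∧ ¬¬b   [De Morgan]
⇔ ((¬(e ∧ ¬c) ∧ ¬¬b) ∨ ¬(a ∨ b)) ∧ ¬¬b   [De Morgan]
⇔ (((¬e ∨ ¬¬c) ∧ ¬¬b) ∨ ¬(a ∨ b)) ∧ ¬¬b   [De Morgan]
⇔ (((¬e ∨ c) ∧ ¬¬b) ∨ ¬(a ∨ b)) ∧ ¬¬b   [double negation]
⇔ (((¬e ∨ c) ∧ b) ∨ ¬(a ∨ b)) ∧ ¬¬b   [double negation]
⇔ (((¬e ∨ c) ∧ b) ∨ (¬a ∧ ¬b)) ∧ ¬¬b   [De Morgan]
⇔ (((¬e ∨ c) ∧ b) ∨ (¬a ∧ ¬b)) ∧ b   [double negation]
⇔ (¬e ∧ b ∧ b) ∨ (c ∧ b ∧ b) ∨ (¬a ∧ ¬b ∧ b)   [distribute ∧ over ∨]
⇔ (¬e ∧ b) ∨ (c ∧ b)   [simplify]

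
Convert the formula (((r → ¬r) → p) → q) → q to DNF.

(((r → ¬r) → p) → q) → q
⇔ ¬(((r → ¬r) → p) → q) ∨ q   — eliminate →
⇔ ¬(¬((r → ¬r) → p) ∨ q) ∨ q   — eliminate →
⇔ ¬(¬(¬(r → ¬r) ∨ p) ∨ q) ∨ q   — eliminate →
⇔ ¬(¬(¬(¬r ∨ ¬r) ∨ p) ∨ q) ∨ q   — eliminate →
⇔ ¬¬(¬(¬r ∨ ¬r) ∨ p) ∧ ¬q ∨ q   — De Morgan
⇔ (¬(¬r ∨ ¬r) ∨ p) ∧ ¬q ∨ q   — double negation
⇔ (¬¬r ∧ ¬¬r ∨ p) ∧ ¬q ∨ q   — De Morgan
⇔ (r ∧ ¬¬r ∨ p) ∧ ¬q ∨ q   — double negation
⇔ (r ∧ r ∨ p) ∧ ¬q ∨ q   — double negation
⇔ r ∧ r ∧ ¬q ∨ p ∧ ¬q ∨ q   — distribute ∧ over ∨
⇔ r ∧ ¬q ∨ p ∧ ¬q ∨ q   — simplify

r ∧ ¬q ∨ p ∧ ¬q ∨ q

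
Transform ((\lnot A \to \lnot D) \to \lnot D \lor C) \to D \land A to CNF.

((\lnot A \to \lnot D) \to \lnot D \lor C) \to D \land A
≡ \lnot ((\lnot A \to \lnot D) \to \lnot D \lor C) \lor D \land A
≡ \lnot (\lnot (\lnot A \to \lnot D) \lor \lnot D \lor C) \lor D \land A
≡ \lnot (\lnot (\lnot \lnot A \lor \lnot D) \lor \lnot D \lor C) \lor D \land A
≡ \lnot \lnot (\lnot \lnot A \lor \lnot D) \land \lnot \lnot D \land \lnot C \lor D \land A
≡ (\lnot \lnot A \lor \lnot D) \land \lnot \lnot D \land \lnot C \lor D \land A
≡ (A \lor \lnot D) \land \lnot \lnot D \land \lnot C \lor D \land A
≡ (A \lor \lnot D) \land D \land \lnot C \lor D \land A
≡ (A \lor \lnot D \lor D) \land (A \lor \lnot D \lor A) \land (D \lor D) \land (D \lor A) \land (\lnot C \lor D) \land (\lnot C \lor A)
≡ (A \lor \lnot D) \land D \land (\lnot C \lor A)

(A \lor \lnot D) \land D \land (\lnot C \lor A)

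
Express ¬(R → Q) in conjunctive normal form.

R ∧ ¬Q

¬(R → Q)
≡ ¬(¬R ∨ Q)   — eliminate →
≡ ¬¬R ∧ ¬Q   — De Morgan
≡ R ∧ ¬Q   — double negation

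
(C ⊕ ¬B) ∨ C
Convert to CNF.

C ∨ ¬B

(C ⊕ ¬B) ∨ C
= ((C ∨ ¬B) ∧ ¬(C ∧ ¬B)) ∨ C   [expand ⊕]
= ((C ∨ ¬B) ∧ (¬C ∨ ¬¬B)) ∨ C   [De Morgan]
= ((C ∨ ¬B) ∧ (¬C ∨ B)) ∨ C   [double negation]
= (C ∨ ¬B ∨ C) ∧ (¬C ∨ B ∨ C)   [distribute ∨ over ∧]
= C ∨ ¬B   [simplify]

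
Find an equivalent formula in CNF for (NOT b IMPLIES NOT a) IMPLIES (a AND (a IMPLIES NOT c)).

(NOT b IMPLIES NOT a) IMPLIES (a AND (a IMPLIES NOT c))
≡ NOT (NOT b IMPLIES NOT a) OR (a AND (a IMPLIES NOT c))
≡ NOT (NOT NOT b OR NOT a) OR (a AND (a IMPLIES NOT c))
≡ NOT (NOT NOT b OR NOT a) OR (a AND (NOT a OR NOT c))
≡ (NOT NOT NOT b AND NOT NOT a) OR (a AND (NOT a OR NOT c))
≡ (NOT b AND NOT NOT a) OR (a AND (NOT a OR NOT c))
≡ (NOT b AND a) OR (a AND (NOT a OR NOT c))
≡ (NOT b OR a) AND (NOT b OR NOT a OR NOT c) AND (a OR a) AND (a OR NOT a OR NOT c)
≡ (NOT b OR NOT a OR NOT c) AND a

(NOT b OR NOT a OR NOT c) AND a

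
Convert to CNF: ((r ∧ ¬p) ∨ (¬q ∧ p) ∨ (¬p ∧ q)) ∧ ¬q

((r ∧ ¬p) ∨ (¬q ∧ p) ∨ (¬p ∧ q)) ∧ ¬q
⇔ (r ∨ ¬q ∨ ¬p) ∧ (r ∨ ¬q ∨ q) ∧ (r ∨ p ∨ ¬p) ∧ (r ∨ p ∨ q) ∧ (¬p ∨ ¬q ∨ ¬p) ∧ (¬p ∨ ¬q ∨ q) ∧ (¬p ∨ p ∨ ¬p) ∧ (¬p ∨ p ∨ q) ∧ ¬q   (distribute ∨ over ∧)
⇔ (r ∨ p ∨ q) ∧ ¬q   (simplify)

(r ∨ p ∨ q) ∧ ¬q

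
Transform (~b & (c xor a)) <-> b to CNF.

(b | ~c | a) & (b | ~a | c) & ~b

(~b & (c xor a)) <-> b
≡ ((~b & (c xor a)) -> b) & (b -> (~b & (c xor a)))
≡ (~(~b & (c xor a)) | b) & (b -> (~b & (c xor a)))
≡ (~(~b & (c | a) & ~(c & a)) | b) & (b -> (~b & (c xor a)))
≡ (~(~b & (c | a) & ~(c & a)) | b) & (~b | (~b & (c xor a)))
≡ (~(~b & (c | a) & ~(c & a)) | b) & (~b | (~b & (c | a) & ~(c & a)))
≡ (~~b | ~(c | a) | ~~(c & a) | b) & (~b | (~b & (c | a) & ~(c & a)))
≡ (b | ~(c | a) | ~~(c & a) | b) & (~b | (~b & (c | a) & ~(c & a)))
≡ (b | (~c & ~a) | ~~(c & a) | b) & (~b | (~b & (c | a) & ~(c & a)))
≡ (b | (~c & ~a) | (c & a) | b) & (~b | (~b & (c | a) & ~(c & a)))
≡ (b | (~c & ~a) | (c & a) | b) & (~b | (~b & (c | a) & (~c | ~a)))
≡ (b | ~c | c | b) & (b | ~c | a | b) & (b | ~a | c | b) & (b | ~a | a | b) & (~b | ~b) & (~b | c | a) & (~b | ~c | ~a)
≡ (b | ~c | a) & (b | ~a | c) & ~b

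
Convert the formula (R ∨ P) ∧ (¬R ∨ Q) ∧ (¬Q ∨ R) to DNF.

(R ∨ P) ∧ (¬R ∨ Q) ∧ (¬Q ∨ R)
= (R ∧ ¬R ∧ ¬Q) ∨ (R ∧ ¬R ∧ R) ∨ (R ∧ Q ∧ ¬Q) ∨ (R ∧ Q ∧ R) ∨ (P ∧ ¬R ∧ ¬Q) ∨ (P ∧ ¬R ∧ R) ∨ (P ∧ Q ∧ ¬Q) ∨ (P ∧ Q ∧ R)   (distribute ∧ over ∨)
= (R ∧ Q) ∨ (P ∧ ¬R ∧ ¬Q)   (simplify)

(R ∧ Q) ∨ (P ∧ ¬R ∧ ¬Q)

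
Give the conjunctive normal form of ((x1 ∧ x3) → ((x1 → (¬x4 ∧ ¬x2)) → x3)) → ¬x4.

((x1 ∧ x3) → ((x1 → (¬x4 ∧ ¬x2)) → x3)) → ¬x4
≡ ¬((x1 ∧ x3) → ((x1 → (¬x4 ∧ ¬x2)) → x3)) ∨ ¬x4
≡ ¬(¬(x1 ∧ x3) ∨ ((x1 → (¬x4 ∧ ¬x2)) → x3)) ∨ ¬x4
≡ ¬(¬(x1 ∧ x3) ∨ ¬(x1 → (¬x4 ∧ ¬x2)) ∨ x3) ∨ ¬x4
≡ ¬(¬(x1 ∧ x3) ∨ ¬(¬x1 ∨ (¬x4 ∧ ¬x2)) ∨ x3) ∨ ¬x4
≡ (¬¬(x1 ∧ x3) ∧ ¬¬(¬x1 ∨ (¬x4 ∧ ¬x2)) ∧ ¬x3) ∨ ¬x4
≡ (x1 ∧ x3 ∧ ¬¬(¬x1 ∨ (¬x4 ∧ ¬x2)) ∧ ¬x3) ∨ ¬x4
≡ (x1 ∧ x3 ∧ (¬x1 ∨ (¬x4 ∧ ¬x2)) ∧ ¬x3) ∨ ¬x4
≡ (x1 ∨ ¬x4) ∧ (x3 ∨ ¬x4) ∧ (¬x1 ∨ ¬x4 ∨ ¬x4) ∧ (¬x1 ∨ ¬x2 ∨ ¬x4) ∧ (¬x3 ∨ ¬x4)
≡ (x1 ∨ ¬x4) ∧ (x3 ∨ ¬x4) ∧ (¬x1 ∨ ¬x4) ∧ (¬x3 ∨ ¬x4)

(x1 ∨ ¬x4) ∧ (x3 ∨ ¬x4) ∧ (¬x1 ∨ ¬x4) ∧ (¬x3 ∨ ¬x4)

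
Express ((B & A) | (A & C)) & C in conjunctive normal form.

((B & A) | (A & C)) & C
≡ (B | A) & (B | C) & (A | A) & (A | C) & C   [distribute | over &]
≡ A & C   [simplify]

A & C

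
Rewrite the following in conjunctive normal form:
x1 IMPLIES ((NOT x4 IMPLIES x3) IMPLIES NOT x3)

x1 IMPLIES ((NOT x4 IMPLIES x3) IMPLIES NOT x3)
= NOT x1 OR ((NOT x4 IMPLIES x3) IMPLIES NOT x3)   — eliminate IMPLIES
= NOT x1 OR NOT (NOT x4 IMPLIES x3) OR NOT x3   — eliminate IMPLIES
= NOT x1 OR NOT (NOT NOT x4 OR x3) OR NOT x3   — eliminate IMPLIES
= NOT x1 OR (NOT NOT NOT x4 AND NOT x3) OR NOT x3   — De Morgan
= NOT x1 OR (NOT x4 AND NOT x3) OR NOT x3   — double negation
= (NOT x1 OR NOT x4 OR NOT x3) AND (NOT x1 OR NOT x3 OR NOT x3)   — distribute OR over AND
= NOT x1 OR NOT x3   — simplify

NOT x1 OR NOT x3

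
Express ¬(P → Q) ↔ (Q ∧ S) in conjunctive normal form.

¬(P → Q) ↔ (Q ∧ S)
= (¬(P → Q) → (Q ∧ S)) ∧ ((Q ∧ S) → ¬(P → Q))   (eliminate ↔)
= (¬¬(P → Q) ∨ (Q ∧ S)) ∧ ((Q ∧ S) → ¬(P → Q))   (eliminate →)
= (¬¬(¬P ∨ Q) ∨ (Q ∧ S)) ∧ ((Q ∧ S) → ¬(P → Q))   (eliminate →)
= (¬¬(¬P ∨ Q) ∨ (Q ∧ S)) ∧ (¬(Q ∧ S) ∨ ¬(P → Q))   (eliminate →)
= (¬¬(¬P ∨ Q) ∨ (Q ∧ S)) ∧ (¬(Q ∧ S) ∨ ¬(¬P ∨ Q))   (eliminate →)
= (¬P ∨ Q ∨ (Q ∧ S)) ∧ (¬(Q ∧ S) ∨ ¬(¬P ∨ Q))   (double negation)
= (¬P ∨ Q ∨ (Q ∧ S)) ∧ (¬Q ∨ ¬S ∨ ¬(¬P ∨ Q))   (De Morgan)
= (¬P ∨ Q ∨ (Q ∧ S)) ∧ (¬Q ∨ ¬S ∨ (¬¬P ∧ ¬Q))   (De Morgan)
= (¬P ∨ Q ∨ (Q ∧ S)) ∧ (¬Q ∨ ¬S ∨ (P ∧ ¬Q))   (double negation)
= (¬P ∨ Q ∨ Q) ∧ (¬P ∨ Q ∨ S) ∧ (¬Q ∨ ¬S ∨ P) ∧ (¬Q ∨ ¬S ∨ ¬Q)   (distribute ∨ over ∧)
= (¬P ∨ Q) ∧ (¬Q ∨ ¬S)   (simplify)

(¬P ∨ Q) ∧ (¬Q ∨ ¬S)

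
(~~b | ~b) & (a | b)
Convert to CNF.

a | b

(~~b | ~b) & (a | b)
≡ (b | ~b) & (a | b)
≡ a | b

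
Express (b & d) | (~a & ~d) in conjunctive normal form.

(b | ~a) & (b | ~d) & (d | ~a)

(b & d) | (~a & ~d)
≡ (b | ~a) & (b | ~d) & (d | ~a) & (d | ~d)   — distribute | over &
≡ (b | ~a) & (b | ~d) & (d | ~a)   — simplify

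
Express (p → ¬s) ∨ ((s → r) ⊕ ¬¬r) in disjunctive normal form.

(p → ¬s) ∨ ((s → r) ⊕ ¬¬r)
= ¬p ∨ ¬s ∨ ((s → r) ⊕ ¬¬r)   [eliminate →]
= ¬p ∨ ¬s ∨ ((s → r) ∧ ¬¬¬r) ∨ (¬(s → r) ∧ ¬¬r)   [expand ⊕]
= ¬p ∨ ¬s ∨ ((¬s ∨ r) ∧ ¬¬¬r) ∨ (¬(s → r) ∧ ¬¬r)   [eliminate →]
= ¬p ∨ ¬s ∨ ((¬s ∨ r) ∧ ¬¬¬r) ∨ (¬(¬s ∨ r) ∧ ¬¬r)   [eliminate →]
= ¬p ∨ ¬s ∨ ((¬s ∨ r) ∧ ¬r) ∨ (¬(¬s ∨ r) ∧ ¬¬r)   [double negation]
= ¬p ∨ ¬s ∨ ((¬s ∨ r) ∧ ¬r) ∨ (¬¬s ∧ ¬r ∧ ¬¬r)   [De Morgan]
= ¬p ∨ ¬s ∨ ((¬s ∨ r) ∧ ¬r) ∨ (s ∧ ¬r ∧ ¬¬r)   [double negation]
= ¬p ∨ ¬s ∨ ((¬s ∨ r) ∧ ¬r) ∨ (s ∧ ¬r ∧ r)   [double negation]
= ¬p ∨ ¬s ∨ (¬s ∧ ¬r) ∨ (r ∧ ¬r) ∨ (s ∧ ¬r ∧ r)   [distribute ∧ over ∨]
= ¬p ∨ ¬s   [simplify]

¬p ∨ ¬s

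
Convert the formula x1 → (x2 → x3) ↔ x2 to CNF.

x1 → (x2 → x3) ↔ x2
= ((x1 → (x2 → x3)) → x2) ∧ (x2 → (x1 → (x2 → x3)))   [eliminate ↔]
= (¬(x1 → (x2 → x3)) ∨ x2) ∧ (x2 → (x1 → (x2 → x3)))   [eliminate →]
= (¬(¬x1 ∨ (x2 → x3)) ∨ x2) ∧ (x2 → (x1 → (x2 → x3)))   [eliminate →]
= (¬(¬x1 ∨ ¬x2 ∨ x3) ∨ x2) ∧ (x2 → (x1 → (x2 → x3)))   [eliminate →]
= (¬(¬x1 ∨ ¬x2 ∨ x3) ∨ x2) ∧ (¬x2 ∨ (x1 → (x2 → x3)))   [eliminate →]
= (¬(¬x1 ∨ ¬x2 ∨ x3) ∨ x2) ∧ (¬x2 ∨ ¬x1 ∨ (x2 → x3))   [eliminate →]
= (¬(¬x1 ∨ ¬x2 ∨ x3) ∨ x2) ∧ (¬x2 ∨ ¬x1 ∨ ¬x2 ∨ x3)   [eliminate →]
= (¬¬x1 ∧ ¬¬x2 ∧ ¬x3 ∨ x2) ∧ (¬x2 ∨ ¬x1 ∨ ¬x2 ∨ x3)   [De Morgan]
= (x1 ∧ ¬¬x2 ∧ ¬x3 ∨ x2) ∧ (¬x2 ∨ ¬x1 ∨ ¬x2 ∨ x3)   [double negation]
= (x1 ∧ x2 ∧ ¬x3 ∨ x2) ∧ (¬x2 ∨ ¬x1 ∨ ¬x2 ∨ x3)   [double negation]
= (x1 ∨ x2) ∧ (x2 ∨ x2) ∧ (¬x3 ∨ x2) ∧ (¬x2 ∨ ¬x1 ∨ ¬x2 ∨ x3)   [distribute ∨ over ∧]
= x2 ∧ (¬x2 ∨ ¬x1 ∨ x3)   [simplify]

x2 ∧ (¬x2 ∨ ¬x1 ∨ x3)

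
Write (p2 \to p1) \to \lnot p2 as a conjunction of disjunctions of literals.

\lnot p1 \lor \lnot p2

(p2 \to p1) \to \lnot p2
≡ \lnot (p2 \to p1) \lor \lnot p2   [eliminate \to]
≡ \lnot (\lnot p2 \lor p1) \lor \lnot p2   [eliminate \to]
≡ (\lnot \lnot p2 \land \lnot p1) \lor \lnot p2   [De Morgan]
≡ (p2 \land \lnot p1) \lor \lnot p2   [double negation]
≡ (p2 \lor \lnot p2) \land (\lnot p1 \lor \lnot p2)   [distribute \lor over \land]
≡ \lnot p1 \lor \lnot p2   [simplify]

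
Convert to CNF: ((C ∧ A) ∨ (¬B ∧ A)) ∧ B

(C ∨ ¬B) ∧ A ∧ B

((C ∧ A) ∨ (¬B ∧ A)) ∧ B
= (C ∨ ¬B) ∧ (C ∨ A) ∧ (A ∨ ¬B) ∧ (A ∨ A) ∧ B   [distribute ∨ over ∧]
= (C ∨ ¬B) ∧ A ∧ B   [simplify]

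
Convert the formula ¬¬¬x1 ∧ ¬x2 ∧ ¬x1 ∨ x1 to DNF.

¬¬¬x1 ∧ ¬x2 ∧ ¬x1 ∨ x1
= ¬x1 ∧ ¬x2 ∧ ¬x1 ∨ x1   [double negation]
= ¬x1 ∧ ¬x2 ∨ x1   [simplify]

¬x1 ∧ ¬x2 ∨ x1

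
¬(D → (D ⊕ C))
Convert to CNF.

D ∧ (¬D ∨ C)

¬(D → (D ⊕ C))
⇔ ¬(¬D ∨ (D ⊕ C))
⇔ ¬(¬D ∨ ((D ∨ C) ∧ ¬(D ∧ C)))
⇔ ¬¬D ∧ ¬((D ∨ C) ∧ ¬(D ∧ C))
⇔ D ∧ ¬((D ∨ C) ∧ ¬(D ∧ C))
⇔ D ∧ (¬(D ∨ C) ∨ ¬¬(D ∧ C))
⇔ D ∧ ((¬D ∧ ¬C) ∨ ¬¬(D ∧ C))
⇔ D ∧ ((¬D ∧ ¬C) ∨ (D ∧ C))
⇔ D ∧ (¬D ∨ D) ∧ (¬D ∨ C) ∧ (¬C ∨ D) ∧ (¬C ∨ C)
⇔ D ∧ (¬D ∨ C)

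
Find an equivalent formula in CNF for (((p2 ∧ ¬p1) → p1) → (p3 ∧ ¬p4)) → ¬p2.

(((p2 ∧ ¬p1) → p1) → (p3 ∧ ¬p4)) → ¬p2
= ¬(((p2 ∧ ¬p1) → p1) → (p3 ∧ ¬p4)) ∨ ¬p2   — eliminate →
= ¬(¬((p2 ∧ ¬p1) → p1) ∨ (p3 ∧ ¬p4)) ∨ ¬p2   — eliminate →
= ¬(¬(¬(p2 ∧ ¬p1) ∨ p1) ∨ (p3 ∧ ¬p4)) ∨ ¬p2   — eliminate →
= (¬¬(¬(p2 ∧ ¬p1) ∨ p1) ∧ ¬(p3 ∧ ¬p4)) ∨ ¬p2   — De Morgan
= ((¬(p2 ∧ ¬p1) ∨ p1) ∧ ¬(p3 ∧ ¬p4)) ∨ ¬p2   — double negation
= ((¬p2 ∨ ¬¬p1 ∨ p1) ∧ ¬(p3 ∧ ¬p4)) ∨ ¬p2   — De Morgan
= ((¬p2 ∨ p1 ∨ p1) ∧ ¬(p3 ∧ ¬p4)) ∨ ¬p2   — double negation
= ((¬p2 ∨ p1 ∨ p1) ∧ (¬p3 ∨ ¬¬p4)) ∨ ¬p2   — De Morgan
= ((¬p2 ∨ p1 ∨ p1) ∧ (¬p3 ∨ p4)) ∨ ¬p2   — double negation
= (¬p2 ∨ p1 ∨ p1 ∨ ¬p2) ∧ (¬p3 ∨ p4 ∨ ¬p2)   — distribute ∨ over ∧
= (¬p2 ∨ p1) ∧ (¬p3 ∨ p4 ∨ ¬p2)   — simplify

(¬p2 ∨ p1) ∧ (¬p3 ∨ p4 ∨ ¬p2)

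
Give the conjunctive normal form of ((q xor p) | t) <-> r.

((q xor p) | t) <-> r
≡ (((q xor p) | t) -> r) & (r -> ((q xor p) | t))
≡ (~((q xor p) | t) | r) & (r -> ((q xor p) | t))
≡ (~(((q | p) & ~(q & p)) | t) | r) & (r -> ((q xor p) | t))
≡ (~(((q | p) & ~(q & p)) | t) | r) & (~r | (q xor p) | t)
≡ (~(((q | p) & ~(q & p)) | t) | r) & (~r | ((q | p) & ~(q & p)) | t)
≡ ((~((q | p) & ~(q & p)) & ~t) | r) & (~r | ((q | p) & ~(q & p)) | t)
≡ (((~(q | p) | ~~(q & p)) & ~t) | r) & (~r | ((q | p) & ~(q & p)) | t)
≡ ((((~q & ~p) | ~~(q & p)) & ~t) | r) & (~r | ((q | p) & ~(q & p)) | t)
≡ ((((~q & ~p) | (q & p)) & ~t) | r) & (~r | ((q | p) & ~(q & p)) | t)
≡ ((((~q & ~p) | (q & p)) & ~t) | r) & (~r | ((q | p) & (~q | ~p)) | t)
≡ (~q | q | r) & (~q | p | r) & (~p | q | r) & (~p | p | r) & (~t | r) & (~r | q | p | t) & (~r | ~q | ~p | t)
≡ (~q | p | r) & (~p | q | r) & (~t | r) & (~r | q | p | t) & (~r | ~q | ~p | t)

(~q | p | r) & (~p | q | r) & (~t | r) & (~r | q | p | t) & (~r | ~q | ~p | t)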